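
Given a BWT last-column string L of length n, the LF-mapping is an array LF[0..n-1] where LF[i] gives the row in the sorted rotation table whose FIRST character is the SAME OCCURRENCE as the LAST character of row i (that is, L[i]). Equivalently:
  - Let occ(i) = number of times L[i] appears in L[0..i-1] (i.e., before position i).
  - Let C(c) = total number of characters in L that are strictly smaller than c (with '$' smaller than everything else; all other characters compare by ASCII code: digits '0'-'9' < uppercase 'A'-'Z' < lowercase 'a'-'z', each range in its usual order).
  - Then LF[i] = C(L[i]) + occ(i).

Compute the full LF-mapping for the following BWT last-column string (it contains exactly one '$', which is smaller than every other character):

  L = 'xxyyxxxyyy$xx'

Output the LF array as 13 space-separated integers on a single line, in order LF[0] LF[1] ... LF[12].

Answer: 1 2 8 9 3 4 5 10 11 12 0 6 7

Derivation:
Char counts: '$':1, 'x':7, 'y':5
C (first-col start): C('$')=0, C('x')=1, C('y')=8
L[0]='x': occ=0, LF[0]=C('x')+0=1+0=1
L[1]='x': occ=1, LF[1]=C('x')+1=1+1=2
L[2]='y': occ=0, LF[2]=C('y')+0=8+0=8
L[3]='y': occ=1, LF[3]=C('y')+1=8+1=9
L[4]='x': occ=2, LF[4]=C('x')+2=1+2=3
L[5]='x': occ=3, LF[5]=C('x')+3=1+3=4
L[6]='x': occ=4, LF[6]=C('x')+4=1+4=5
L[7]='y': occ=2, LF[7]=C('y')+2=8+2=10
L[8]='y': occ=3, LF[8]=C('y')+3=8+3=11
L[9]='y': occ=4, LF[9]=C('y')+4=8+4=12
L[10]='$': occ=0, LF[10]=C('$')+0=0+0=0
L[11]='x': occ=5, LF[11]=C('x')+5=1+5=6
L[12]='x': occ=6, LF[12]=C('x')+6=1+6=7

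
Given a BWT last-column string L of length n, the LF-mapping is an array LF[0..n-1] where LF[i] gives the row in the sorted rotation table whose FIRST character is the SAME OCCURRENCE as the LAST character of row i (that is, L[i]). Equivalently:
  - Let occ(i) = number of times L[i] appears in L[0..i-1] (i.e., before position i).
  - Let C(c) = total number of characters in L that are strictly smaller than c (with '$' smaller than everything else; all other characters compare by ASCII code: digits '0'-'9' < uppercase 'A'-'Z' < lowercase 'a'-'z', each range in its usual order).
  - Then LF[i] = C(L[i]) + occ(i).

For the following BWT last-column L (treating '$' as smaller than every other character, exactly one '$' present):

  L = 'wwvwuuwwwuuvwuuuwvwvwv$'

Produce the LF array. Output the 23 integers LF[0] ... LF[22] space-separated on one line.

Char counts: '$':1, 'u':7, 'v':5, 'w':10
C (first-col start): C('$')=0, C('u')=1, C('v')=8, C('w')=13
L[0]='w': occ=0, LF[0]=C('w')+0=13+0=13
L[1]='w': occ=1, LF[1]=C('w')+1=13+1=14
L[2]='v': occ=0, LF[2]=C('v')+0=8+0=8
L[3]='w': occ=2, LF[3]=C('w')+2=13+2=15
L[4]='u': occ=0, LF[4]=C('u')+0=1+0=1
L[5]='u': occ=1, LF[5]=C('u')+1=1+1=2
L[6]='w': occ=3, LF[6]=C('w')+3=13+3=16
L[7]='w': occ=4, LF[7]=C('w')+4=13+4=17
L[8]='w': occ=5, LF[8]=C('w')+5=13+5=18
L[9]='u': occ=2, LF[9]=C('u')+2=1+2=3
L[10]='u': occ=3, LF[10]=C('u')+3=1+3=4
L[11]='v': occ=1, LF[11]=C('v')+1=8+1=9
L[12]='w': occ=6, LF[12]=C('w')+6=13+6=19
L[13]='u': occ=4, LF[13]=C('u')+4=1+4=5
L[14]='u': occ=5, LF[14]=C('u')+5=1+5=6
L[15]='u': occ=6, LF[15]=C('u')+6=1+6=7
L[16]='w': occ=7, LF[16]=C('w')+7=13+7=20
L[17]='v': occ=2, LF[17]=C('v')+2=8+2=10
L[18]='w': occ=8, LF[18]=C('w')+8=13+8=21
L[19]='v': occ=3, LF[19]=C('v')+3=8+3=11
L[20]='w': occ=9, LF[20]=C('w')+9=13+9=22
L[21]='v': occ=4, LF[21]=C('v')+4=8+4=12
L[22]='$': occ=0, LF[22]=C('$')+0=0+0=0

Answer: 13 14 8 15 1 2 16 17 18 3 4 9 19 5 6 7 20 10 21 11 22 12 0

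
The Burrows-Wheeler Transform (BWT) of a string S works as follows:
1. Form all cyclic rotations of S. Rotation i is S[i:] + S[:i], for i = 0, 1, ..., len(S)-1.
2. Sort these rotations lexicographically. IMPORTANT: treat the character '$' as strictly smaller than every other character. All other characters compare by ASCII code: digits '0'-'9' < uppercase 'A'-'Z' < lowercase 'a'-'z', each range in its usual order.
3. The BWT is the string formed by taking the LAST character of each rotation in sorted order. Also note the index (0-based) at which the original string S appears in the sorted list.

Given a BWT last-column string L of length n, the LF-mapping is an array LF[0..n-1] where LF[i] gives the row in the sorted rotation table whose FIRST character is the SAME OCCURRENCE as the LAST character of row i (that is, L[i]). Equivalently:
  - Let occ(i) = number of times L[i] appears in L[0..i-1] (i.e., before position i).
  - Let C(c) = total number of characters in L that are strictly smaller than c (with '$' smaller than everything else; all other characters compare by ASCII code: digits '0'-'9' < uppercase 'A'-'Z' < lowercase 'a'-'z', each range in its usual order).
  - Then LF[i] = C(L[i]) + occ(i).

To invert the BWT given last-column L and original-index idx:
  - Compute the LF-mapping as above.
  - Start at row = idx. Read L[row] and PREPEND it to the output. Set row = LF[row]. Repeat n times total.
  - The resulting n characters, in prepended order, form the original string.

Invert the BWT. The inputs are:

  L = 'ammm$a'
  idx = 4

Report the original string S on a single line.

Answer: mamma$

Derivation:
LF mapping: 1 3 4 5 0 2
Walk LF starting at row 4, prepending L[row]:
  step 1: row=4, L[4]='$', prepend. Next row=LF[4]=0
  step 2: row=0, L[0]='a', prepend. Next row=LF[0]=1
  step 3: row=1, L[1]='m', prepend. Next row=LF[1]=3
  step 4: row=3, L[3]='m', prepend. Next row=LF[3]=5
  step 5: row=5, L[5]='a', prepend. Next row=LF[5]=2
  step 6: row=2, L[2]='m', prepend. Next row=LF[2]=4
Reversed output: mamma$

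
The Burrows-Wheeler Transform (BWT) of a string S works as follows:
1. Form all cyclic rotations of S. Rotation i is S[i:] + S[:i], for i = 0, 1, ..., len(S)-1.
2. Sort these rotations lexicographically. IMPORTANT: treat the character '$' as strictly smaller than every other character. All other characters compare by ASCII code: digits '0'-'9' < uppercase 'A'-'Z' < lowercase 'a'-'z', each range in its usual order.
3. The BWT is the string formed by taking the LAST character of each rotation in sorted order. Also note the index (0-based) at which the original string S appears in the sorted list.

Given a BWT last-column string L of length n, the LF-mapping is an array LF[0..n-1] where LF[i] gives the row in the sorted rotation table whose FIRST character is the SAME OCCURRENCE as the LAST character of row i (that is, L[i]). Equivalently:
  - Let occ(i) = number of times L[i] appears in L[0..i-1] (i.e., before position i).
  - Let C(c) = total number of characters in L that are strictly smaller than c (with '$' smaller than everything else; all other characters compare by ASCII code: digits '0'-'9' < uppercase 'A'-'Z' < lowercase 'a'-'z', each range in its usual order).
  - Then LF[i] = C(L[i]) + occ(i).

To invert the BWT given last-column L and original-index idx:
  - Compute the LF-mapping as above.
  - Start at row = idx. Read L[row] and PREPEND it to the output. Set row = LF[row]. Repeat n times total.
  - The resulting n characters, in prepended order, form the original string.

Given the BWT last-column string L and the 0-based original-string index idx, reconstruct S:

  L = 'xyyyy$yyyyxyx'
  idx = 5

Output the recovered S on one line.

Answer: yxyyyxyyyyyx$

Derivation:
LF mapping: 1 4 5 6 7 0 8 9 10 11 2 12 3
Walk LF starting at row 5, prepending L[row]:
  step 1: row=5, L[5]='$', prepend. Next row=LF[5]=0
  step 2: row=0, L[0]='x', prepend. Next row=LF[0]=1
  step 3: row=1, L[1]='y', prepend. Next row=LF[1]=4
  step 4: row=4, L[4]='y', prepend. Next row=LF[4]=7
  step 5: row=7, L[7]='y', prepend. Next row=LF[7]=9
  step 6: row=9, L[9]='y', prepend. Next row=LF[9]=11
  step 7: row=11, L[11]='y', prepend. Next row=LF[11]=12
  step 8: row=12, L[12]='x', prepend. Next row=LF[12]=3
  step 9: row=3, L[3]='y', prepend. Next row=LF[3]=6
  step 10: row=6, L[6]='y', prepend. Next row=LF[6]=8
  step 11: row=8, L[8]='y', prepend. Next row=LF[8]=10
  step 12: row=10, L[10]='x', prepend. Next row=LF[10]=2
  step 13: row=2, L[2]='y', prepend. Next row=LF[2]=5
Reversed output: yxyyyxyyyyyx$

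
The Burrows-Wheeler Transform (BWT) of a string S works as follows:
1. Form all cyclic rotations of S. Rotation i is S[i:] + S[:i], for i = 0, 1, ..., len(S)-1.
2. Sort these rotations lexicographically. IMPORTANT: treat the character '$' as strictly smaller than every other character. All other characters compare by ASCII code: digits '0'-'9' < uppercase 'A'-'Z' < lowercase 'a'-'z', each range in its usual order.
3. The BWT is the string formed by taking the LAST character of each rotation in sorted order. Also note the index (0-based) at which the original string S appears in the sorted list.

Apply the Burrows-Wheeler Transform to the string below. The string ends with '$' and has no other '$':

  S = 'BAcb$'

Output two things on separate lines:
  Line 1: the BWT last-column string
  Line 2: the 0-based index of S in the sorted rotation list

Answer: bB$cA
2

Derivation:
All 5 rotations (rotation i = S[i:]+S[:i]):
  rot[0] = BAcb$
  rot[1] = Acb$B
  rot[2] = cb$BA
  rot[3] = b$BAc
  rot[4] = $BAcb
Sorted (with $ < everything):
  sorted[0] = $BAcb  (last char: 'b')
  sorted[1] = Acb$B  (last char: 'B')
  sorted[2] = BAcb$  (last char: '$')
  sorted[3] = b$BAc  (last char: 'c')
  sorted[4] = cb$BA  (last char: 'A')
Last column: bB$cA
Original string S is at sorted index 2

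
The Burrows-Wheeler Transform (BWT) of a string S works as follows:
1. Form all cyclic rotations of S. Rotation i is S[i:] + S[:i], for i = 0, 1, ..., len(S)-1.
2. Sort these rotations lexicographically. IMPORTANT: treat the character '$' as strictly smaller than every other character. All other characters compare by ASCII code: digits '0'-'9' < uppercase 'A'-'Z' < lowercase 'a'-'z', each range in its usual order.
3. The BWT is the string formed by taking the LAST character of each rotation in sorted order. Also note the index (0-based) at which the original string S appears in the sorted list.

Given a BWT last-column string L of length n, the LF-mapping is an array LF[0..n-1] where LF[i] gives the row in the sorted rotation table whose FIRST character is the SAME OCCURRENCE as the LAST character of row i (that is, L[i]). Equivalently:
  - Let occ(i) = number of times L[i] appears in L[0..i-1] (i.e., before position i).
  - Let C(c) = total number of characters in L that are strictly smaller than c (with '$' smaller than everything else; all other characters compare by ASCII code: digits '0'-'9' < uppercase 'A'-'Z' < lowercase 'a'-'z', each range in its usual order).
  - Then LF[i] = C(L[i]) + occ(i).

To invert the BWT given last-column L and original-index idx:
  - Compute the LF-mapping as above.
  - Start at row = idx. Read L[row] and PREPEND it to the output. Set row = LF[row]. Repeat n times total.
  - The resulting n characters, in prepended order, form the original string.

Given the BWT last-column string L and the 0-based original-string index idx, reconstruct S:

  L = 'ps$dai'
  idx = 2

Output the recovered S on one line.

Answer: disap$

Derivation:
LF mapping: 4 5 0 2 1 3
Walk LF starting at row 2, prepending L[row]:
  step 1: row=2, L[2]='$', prepend. Next row=LF[2]=0
  step 2: row=0, L[0]='p', prepend. Next row=LF[0]=4
  step 3: row=4, L[4]='a', prepend. Next row=LF[4]=1
  step 4: row=1, L[1]='s', prepend. Next row=LF[1]=5
  step 5: row=5, L[5]='i', prepend. Next row=LF[5]=3
  step 6: row=3, L[3]='d', prepend. Next row=LF[3]=2
Reversed output: disap$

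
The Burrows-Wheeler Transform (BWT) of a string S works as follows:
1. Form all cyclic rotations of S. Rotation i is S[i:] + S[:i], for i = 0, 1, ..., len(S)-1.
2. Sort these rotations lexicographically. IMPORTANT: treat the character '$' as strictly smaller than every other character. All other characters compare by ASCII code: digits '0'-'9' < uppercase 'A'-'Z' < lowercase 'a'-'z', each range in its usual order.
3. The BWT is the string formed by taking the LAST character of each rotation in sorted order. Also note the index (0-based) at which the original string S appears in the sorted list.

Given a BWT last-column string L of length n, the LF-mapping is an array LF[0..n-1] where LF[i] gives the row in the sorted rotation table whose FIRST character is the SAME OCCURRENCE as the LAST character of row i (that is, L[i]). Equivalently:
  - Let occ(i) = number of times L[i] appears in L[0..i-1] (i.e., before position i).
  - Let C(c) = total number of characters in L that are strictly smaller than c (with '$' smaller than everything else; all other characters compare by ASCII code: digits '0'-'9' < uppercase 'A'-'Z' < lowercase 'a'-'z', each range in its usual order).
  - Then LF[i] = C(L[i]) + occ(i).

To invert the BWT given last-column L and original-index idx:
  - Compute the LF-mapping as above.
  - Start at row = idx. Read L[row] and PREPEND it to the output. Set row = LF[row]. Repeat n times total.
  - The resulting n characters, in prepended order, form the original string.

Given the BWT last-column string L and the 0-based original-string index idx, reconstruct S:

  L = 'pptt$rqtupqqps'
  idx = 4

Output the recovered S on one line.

Answer: ptqtpsurqqtpp$

Derivation:
LF mapping: 1 2 10 11 0 8 5 12 13 3 6 7 4 9
Walk LF starting at row 4, prepending L[row]:
  step 1: row=4, L[4]='$', prepend. Next row=LF[4]=0
  step 2: row=0, L[0]='p', prepend. Next row=LF[0]=1
  step 3: row=1, L[1]='p', prepend. Next row=LF[1]=2
  step 4: row=2, L[2]='t', prepend. Next row=LF[2]=10
  step 5: row=10, L[10]='q', prepend. Next row=LF[10]=6
  step 6: row=6, L[6]='q', prepend. Next row=LF[6]=5
  step 7: row=5, L[5]='r', prepend. Next row=LF[5]=8
  step 8: row=8, L[8]='u', prepend. Next row=LF[8]=13
  step 9: row=13, L[13]='s', prepend. Next row=LF[13]=9
  step 10: row=9, L[9]='p', prepend. Next row=LF[9]=3
  step 11: row=3, L[3]='t', prepend. Next row=LF[3]=11
  step 12: row=11, L[11]='q', prepend. Next row=LF[11]=7
  step 13: row=7, L[7]='t', prepend. Next row=LF[7]=12
  step 14: row=12, L[12]='p', prepend. Next row=LF[12]=4
Reversed output: ptqtpsurqqtpp$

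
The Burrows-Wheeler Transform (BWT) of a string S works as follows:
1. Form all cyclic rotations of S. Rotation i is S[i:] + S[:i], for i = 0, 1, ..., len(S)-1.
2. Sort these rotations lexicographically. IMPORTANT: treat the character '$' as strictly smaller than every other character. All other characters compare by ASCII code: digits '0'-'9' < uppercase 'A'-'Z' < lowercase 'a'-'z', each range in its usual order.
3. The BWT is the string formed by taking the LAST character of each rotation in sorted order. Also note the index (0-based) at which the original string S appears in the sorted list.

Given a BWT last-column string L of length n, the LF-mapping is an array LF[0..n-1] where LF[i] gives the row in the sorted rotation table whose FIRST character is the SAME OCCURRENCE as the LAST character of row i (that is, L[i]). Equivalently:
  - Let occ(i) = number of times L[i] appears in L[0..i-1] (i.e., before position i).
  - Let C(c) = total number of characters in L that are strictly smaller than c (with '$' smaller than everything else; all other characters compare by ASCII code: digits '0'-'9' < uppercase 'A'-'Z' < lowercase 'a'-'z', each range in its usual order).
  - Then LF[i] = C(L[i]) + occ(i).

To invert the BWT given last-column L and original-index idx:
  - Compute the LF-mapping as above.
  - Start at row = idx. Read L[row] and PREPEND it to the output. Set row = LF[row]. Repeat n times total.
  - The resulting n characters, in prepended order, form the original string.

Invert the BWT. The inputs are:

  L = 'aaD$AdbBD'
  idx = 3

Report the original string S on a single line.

LF mapping: 5 6 3 0 1 8 7 2 4
Walk LF starting at row 3, prepending L[row]:
  step 1: row=3, L[3]='$', prepend. Next row=LF[3]=0
  step 2: row=0, L[0]='a', prepend. Next row=LF[0]=5
  step 3: row=5, L[5]='d', prepend. Next row=LF[5]=8
  step 4: row=8, L[8]='D', prepend. Next row=LF[8]=4
  step 5: row=4, L[4]='A', prepend. Next row=LF[4]=1
  step 6: row=1, L[1]='a', prepend. Next row=LF[1]=6
  step 7: row=6, L[6]='b', prepend. Next row=LF[6]=7
  step 8: row=7, L[7]='B', prepend. Next row=LF[7]=2
  step 9: row=2, L[2]='D', prepend. Next row=LF[2]=3
Reversed output: DBbaADda$

Answer: DBbaADda$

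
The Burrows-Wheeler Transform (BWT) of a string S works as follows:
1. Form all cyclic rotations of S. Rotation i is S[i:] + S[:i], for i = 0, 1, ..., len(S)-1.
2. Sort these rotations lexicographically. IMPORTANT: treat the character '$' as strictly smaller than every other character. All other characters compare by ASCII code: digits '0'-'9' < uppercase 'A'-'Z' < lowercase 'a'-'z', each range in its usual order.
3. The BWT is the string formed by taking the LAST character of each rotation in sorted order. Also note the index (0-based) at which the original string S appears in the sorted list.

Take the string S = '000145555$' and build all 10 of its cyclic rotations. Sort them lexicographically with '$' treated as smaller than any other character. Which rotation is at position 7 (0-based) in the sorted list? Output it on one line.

Answer: 55$0001455

Derivation:
All 10 rotations (rotation i = S[i:]+S[:i]):
  rot[0] = 000145555$
  rot[1] = 00145555$0
  rot[2] = 0145555$00
  rot[3] = 145555$000
  rot[4] = 45555$0001
  rot[5] = 5555$00014
  rot[6] = 555$000145
  rot[7] = 55$0001455
  rot[8] = 5$00014555
  rot[9] = $000145555
Sorted (with $ < everything):
  sorted[0] = $000145555
  sorted[1] = 000145555$
  sorted[2] = 00145555$0
  sorted[3] = 0145555$00
  sorted[4] = 145555$000
  sorted[5] = 45555$0001
  sorted[6] = 5$00014555
  sorted[7] = 55$0001455
  sorted[8] = 555$000145
  sorted[9] = 5555$00014
sorted[7] = 55$0001455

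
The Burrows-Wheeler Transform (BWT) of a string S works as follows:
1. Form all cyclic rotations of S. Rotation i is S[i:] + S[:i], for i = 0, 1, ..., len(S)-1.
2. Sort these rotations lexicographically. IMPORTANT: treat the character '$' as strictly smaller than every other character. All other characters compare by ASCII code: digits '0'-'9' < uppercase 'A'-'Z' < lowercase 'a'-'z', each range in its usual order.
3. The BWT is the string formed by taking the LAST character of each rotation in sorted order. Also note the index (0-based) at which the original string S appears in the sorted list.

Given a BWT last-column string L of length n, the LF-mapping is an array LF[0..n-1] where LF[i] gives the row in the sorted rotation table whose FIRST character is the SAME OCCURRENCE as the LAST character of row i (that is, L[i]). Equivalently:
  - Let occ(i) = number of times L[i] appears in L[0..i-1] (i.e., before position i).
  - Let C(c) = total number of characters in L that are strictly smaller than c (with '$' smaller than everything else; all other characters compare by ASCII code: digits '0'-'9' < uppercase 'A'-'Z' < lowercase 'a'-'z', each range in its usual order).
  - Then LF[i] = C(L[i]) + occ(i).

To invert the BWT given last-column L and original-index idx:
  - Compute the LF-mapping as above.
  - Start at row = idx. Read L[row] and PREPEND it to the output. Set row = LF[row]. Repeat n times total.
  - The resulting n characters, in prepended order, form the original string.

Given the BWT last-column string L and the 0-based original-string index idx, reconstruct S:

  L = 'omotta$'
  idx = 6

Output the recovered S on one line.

Answer: tomato$

Derivation:
LF mapping: 3 2 4 5 6 1 0
Walk LF starting at row 6, prepending L[row]:
  step 1: row=6, L[6]='$', prepend. Next row=LF[6]=0
  step 2: row=0, L[0]='o', prepend. Next row=LF[0]=3
  step 3: row=3, L[3]='t', prepend. Next row=LF[3]=5
  step 4: row=5, L[5]='a', prepend. Next row=LF[5]=1
  step 5: row=1, L[1]='m', prepend. Next row=LF[1]=2
  step 6: row=2, L[2]='o', prepend. Next row=LF[2]=4
  step 7: row=4, L[4]='t', prepend. Next row=LF[4]=6
Reversed output: tomato$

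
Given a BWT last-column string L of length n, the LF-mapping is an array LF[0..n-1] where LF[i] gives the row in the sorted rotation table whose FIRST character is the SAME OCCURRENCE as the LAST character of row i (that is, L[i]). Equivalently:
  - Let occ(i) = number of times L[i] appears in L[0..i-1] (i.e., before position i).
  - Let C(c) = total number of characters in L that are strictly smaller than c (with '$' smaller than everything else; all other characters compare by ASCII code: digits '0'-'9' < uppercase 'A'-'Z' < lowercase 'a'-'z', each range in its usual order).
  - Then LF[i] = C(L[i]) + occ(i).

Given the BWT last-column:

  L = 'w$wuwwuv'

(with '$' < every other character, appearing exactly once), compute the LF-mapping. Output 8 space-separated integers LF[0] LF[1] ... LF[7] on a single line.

Answer: 4 0 5 1 6 7 2 3

Derivation:
Char counts: '$':1, 'u':2, 'v':1, 'w':4
C (first-col start): C('$')=0, C('u')=1, C('v')=3, C('w')=4
L[0]='w': occ=0, LF[0]=C('w')+0=4+0=4
L[1]='$': occ=0, LF[1]=C('$')+0=0+0=0
L[2]='w': occ=1, LF[2]=C('w')+1=4+1=5
L[3]='u': occ=0, LF[3]=C('u')+0=1+0=1
L[4]='w': occ=2, LF[4]=C('w')+2=4+2=6
L[5]='w': occ=3, LF[5]=C('w')+3=4+3=7
L[6]='u': occ=1, LF[6]=C('u')+1=1+1=2
L[7]='v': occ=0, LF[7]=C('v')+0=3+0=3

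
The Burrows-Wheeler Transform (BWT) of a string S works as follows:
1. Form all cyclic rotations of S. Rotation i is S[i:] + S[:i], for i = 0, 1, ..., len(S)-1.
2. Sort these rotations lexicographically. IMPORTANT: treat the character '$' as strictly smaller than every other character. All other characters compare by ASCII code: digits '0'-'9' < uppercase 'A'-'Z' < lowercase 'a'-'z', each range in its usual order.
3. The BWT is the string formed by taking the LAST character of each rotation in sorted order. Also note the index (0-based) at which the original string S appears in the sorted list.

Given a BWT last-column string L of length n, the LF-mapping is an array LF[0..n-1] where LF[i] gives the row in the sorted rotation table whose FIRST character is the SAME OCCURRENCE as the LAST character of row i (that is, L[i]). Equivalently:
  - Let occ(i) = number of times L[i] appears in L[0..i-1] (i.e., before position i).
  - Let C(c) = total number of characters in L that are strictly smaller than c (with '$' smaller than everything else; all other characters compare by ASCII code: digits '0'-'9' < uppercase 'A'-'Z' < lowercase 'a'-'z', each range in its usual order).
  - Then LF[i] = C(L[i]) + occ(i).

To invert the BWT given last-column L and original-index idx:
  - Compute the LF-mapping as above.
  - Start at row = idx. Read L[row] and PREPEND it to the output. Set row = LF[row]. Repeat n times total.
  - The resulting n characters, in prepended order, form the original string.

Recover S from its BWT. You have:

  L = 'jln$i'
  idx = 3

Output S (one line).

LF mapping: 2 3 4 0 1
Walk LF starting at row 3, prepending L[row]:
  step 1: row=3, L[3]='$', prepend. Next row=LF[3]=0
  step 2: row=0, L[0]='j', prepend. Next row=LF[0]=2
  step 3: row=2, L[2]='n', prepend. Next row=LF[2]=4
  step 4: row=4, L[4]='i', prepend. Next row=LF[4]=1
  step 5: row=1, L[1]='l', prepend. Next row=LF[1]=3
Reversed output: linj$

Answer: linj$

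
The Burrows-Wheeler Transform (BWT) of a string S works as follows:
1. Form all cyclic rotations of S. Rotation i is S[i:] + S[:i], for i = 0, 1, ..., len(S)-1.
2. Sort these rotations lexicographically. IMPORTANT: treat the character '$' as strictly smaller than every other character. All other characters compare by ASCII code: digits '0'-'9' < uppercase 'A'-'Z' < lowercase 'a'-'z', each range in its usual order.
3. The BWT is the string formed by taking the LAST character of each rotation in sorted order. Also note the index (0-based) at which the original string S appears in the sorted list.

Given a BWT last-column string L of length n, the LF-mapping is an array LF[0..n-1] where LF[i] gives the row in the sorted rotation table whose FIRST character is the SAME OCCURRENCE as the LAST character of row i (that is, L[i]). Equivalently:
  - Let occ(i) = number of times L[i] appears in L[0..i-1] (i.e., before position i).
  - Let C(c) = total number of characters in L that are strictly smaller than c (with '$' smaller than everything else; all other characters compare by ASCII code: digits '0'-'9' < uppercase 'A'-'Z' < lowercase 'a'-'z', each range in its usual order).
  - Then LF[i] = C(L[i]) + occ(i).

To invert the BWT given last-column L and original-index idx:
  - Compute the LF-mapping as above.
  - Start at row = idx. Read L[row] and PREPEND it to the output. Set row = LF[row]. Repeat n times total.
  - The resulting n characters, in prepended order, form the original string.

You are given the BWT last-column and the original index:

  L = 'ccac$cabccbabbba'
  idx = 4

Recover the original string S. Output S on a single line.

LF mapping: 10 11 1 12 0 13 2 5 14 15 6 3 7 8 9 4
Walk LF starting at row 4, prepending L[row]:
  step 1: row=4, L[4]='$', prepend. Next row=LF[4]=0
  step 2: row=0, L[0]='c', prepend. Next row=LF[0]=10
  step 3: row=10, L[10]='b', prepend. Next row=LF[10]=6
  step 4: row=6, L[6]='a', prepend. Next row=LF[6]=2
  step 5: row=2, L[2]='a', prepend. Next row=LF[2]=1
  step 6: row=1, L[1]='c', prepend. Next row=LF[1]=11
  step 7: row=11, L[11]='a', prepend. Next row=LF[11]=3
  step 8: row=3, L[3]='c', prepend. Next row=LF[3]=12
  step 9: row=12, L[12]='b', prepend. Next row=LF[12]=7
  step 10: row=7, L[7]='b', prepend. Next row=LF[7]=5
  step 11: row=5, L[5]='c', prepend. Next row=LF[5]=13
  step 12: row=13, L[13]='b', prepend. Next row=LF[13]=8
  step 13: row=8, L[8]='c', prepend. Next row=LF[8]=14
  step 14: row=14, L[14]='b', prepend. Next row=LF[14]=9
  step 15: row=9, L[9]='c', prepend. Next row=LF[9]=15
  step 16: row=15, L[15]='a', prepend. Next row=LF[15]=4
Reversed output: acbcbcbbcacaabc$

Answer: acbcbcbbcacaabc$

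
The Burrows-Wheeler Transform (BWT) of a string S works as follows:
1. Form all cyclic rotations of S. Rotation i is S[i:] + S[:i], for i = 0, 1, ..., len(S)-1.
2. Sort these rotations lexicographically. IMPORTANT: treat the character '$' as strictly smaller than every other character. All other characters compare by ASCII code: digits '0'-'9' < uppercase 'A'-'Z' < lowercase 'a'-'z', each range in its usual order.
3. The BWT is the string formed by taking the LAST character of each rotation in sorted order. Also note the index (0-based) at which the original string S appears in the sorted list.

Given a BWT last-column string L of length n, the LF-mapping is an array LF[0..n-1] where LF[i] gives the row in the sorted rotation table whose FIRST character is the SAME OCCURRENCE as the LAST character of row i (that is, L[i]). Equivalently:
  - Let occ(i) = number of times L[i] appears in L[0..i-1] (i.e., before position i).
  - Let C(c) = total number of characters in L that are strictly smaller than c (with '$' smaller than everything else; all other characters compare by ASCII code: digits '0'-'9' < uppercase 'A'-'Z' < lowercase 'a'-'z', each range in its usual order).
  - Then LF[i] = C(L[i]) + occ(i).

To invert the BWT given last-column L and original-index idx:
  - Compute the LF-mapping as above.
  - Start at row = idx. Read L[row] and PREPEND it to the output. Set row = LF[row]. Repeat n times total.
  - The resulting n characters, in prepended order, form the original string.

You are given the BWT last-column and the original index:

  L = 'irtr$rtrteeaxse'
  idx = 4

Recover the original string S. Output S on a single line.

Answer: extraterrestri$

Derivation:
LF mapping: 5 6 11 7 0 8 12 9 13 2 3 1 14 10 4
Walk LF starting at row 4, prepending L[row]:
  step 1: row=4, L[4]='$', prepend. Next row=LF[4]=0
  step 2: row=0, L[0]='i', prepend. Next row=LF[0]=5
  step 3: row=5, L[5]='r', prepend. Next row=LF[5]=8
  step 4: row=8, L[8]='t', prepend. Next row=LF[8]=13
  step 5: row=13, L[13]='s', prepend. Next row=LF[13]=10
  step 6: row=10, L[10]='e', prepend. Next row=LF[10]=3
  step 7: row=3, L[3]='r', prepend. Next row=LF[3]=7
  step 8: row=7, L[7]='r', prepend. Next row=LF[7]=9
  step 9: row=9, L[9]='e', prepend. Next row=LF[9]=2
  step 10: row=2, L[2]='t', prepend. Next row=LF[2]=11
  step 11: row=11, L[11]='a', prepend. Next row=LF[11]=1
  step 12: row=1, L[1]='r', prepend. Next row=LF[1]=6
  step 13: row=6, L[6]='t', prepend. Next row=LF[6]=12
  step 14: row=12, L[12]='x', prepend. Next row=LF[12]=14
  step 15: row=14, L[14]='e', prepend. Next row=LF[14]=4
Reversed output: extraterrestri$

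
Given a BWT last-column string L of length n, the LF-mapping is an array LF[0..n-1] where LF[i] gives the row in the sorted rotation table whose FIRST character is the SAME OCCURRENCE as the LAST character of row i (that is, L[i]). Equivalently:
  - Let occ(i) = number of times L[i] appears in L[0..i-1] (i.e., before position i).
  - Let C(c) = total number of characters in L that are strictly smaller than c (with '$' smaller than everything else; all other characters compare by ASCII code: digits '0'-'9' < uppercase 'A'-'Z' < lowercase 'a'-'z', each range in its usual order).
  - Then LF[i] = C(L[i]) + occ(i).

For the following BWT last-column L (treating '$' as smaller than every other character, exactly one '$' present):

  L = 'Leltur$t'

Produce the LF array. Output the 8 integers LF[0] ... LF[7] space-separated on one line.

Char counts: '$':1, 'L':1, 'e':1, 'l':1, 'r':1, 't':2, 'u':1
C (first-col start): C('$')=0, C('L')=1, C('e')=2, C('l')=3, C('r')=4, C('t')=5, C('u')=7
L[0]='L': occ=0, LF[0]=C('L')+0=1+0=1
L[1]='e': occ=0, LF[1]=C('e')+0=2+0=2
L[2]='l': occ=0, LF[2]=C('l')+0=3+0=3
L[3]='t': occ=0, LF[3]=C('t')+0=5+0=5
L[4]='u': occ=0, LF[4]=C('u')+0=7+0=7
L[5]='r': occ=0, LF[5]=C('r')+0=4+0=4
L[6]='$': occ=0, LF[6]=C('$')+0=0+0=0
L[7]='t': occ=1, LF[7]=C('t')+1=5+1=6

Answer: 1 2 3 5 7 4 0 6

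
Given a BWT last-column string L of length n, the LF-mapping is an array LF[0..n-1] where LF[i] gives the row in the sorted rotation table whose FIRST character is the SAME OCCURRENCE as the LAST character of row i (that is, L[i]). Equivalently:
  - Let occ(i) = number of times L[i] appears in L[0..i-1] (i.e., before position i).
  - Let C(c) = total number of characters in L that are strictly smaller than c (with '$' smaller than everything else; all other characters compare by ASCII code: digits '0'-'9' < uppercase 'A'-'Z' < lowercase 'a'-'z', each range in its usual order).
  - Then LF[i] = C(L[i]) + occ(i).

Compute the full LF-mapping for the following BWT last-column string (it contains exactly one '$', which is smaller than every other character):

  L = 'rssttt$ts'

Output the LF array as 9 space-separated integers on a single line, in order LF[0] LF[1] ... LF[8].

Char counts: '$':1, 'r':1, 's':3, 't':4
C (first-col start): C('$')=0, C('r')=1, C('s')=2, C('t')=5
L[0]='r': occ=0, LF[0]=C('r')+0=1+0=1
L[1]='s': occ=0, LF[1]=C('s')+0=2+0=2
L[2]='s': occ=1, LF[2]=C('s')+1=2+1=3
L[3]='t': occ=0, LF[3]=C('t')+0=5+0=5
L[4]='t': occ=1, LF[4]=C('t')+1=5+1=6
L[5]='t': occ=2, LF[5]=C('t')+2=5+2=7
L[6]='$': occ=0, LF[6]=C('$')+0=0+0=0
L[7]='t': occ=3, LF[7]=C('t')+3=5+3=8
L[8]='s': occ=2, LF[8]=C('s')+2=2+2=4

Answer: 1 2 3 5 6 7 0 8 4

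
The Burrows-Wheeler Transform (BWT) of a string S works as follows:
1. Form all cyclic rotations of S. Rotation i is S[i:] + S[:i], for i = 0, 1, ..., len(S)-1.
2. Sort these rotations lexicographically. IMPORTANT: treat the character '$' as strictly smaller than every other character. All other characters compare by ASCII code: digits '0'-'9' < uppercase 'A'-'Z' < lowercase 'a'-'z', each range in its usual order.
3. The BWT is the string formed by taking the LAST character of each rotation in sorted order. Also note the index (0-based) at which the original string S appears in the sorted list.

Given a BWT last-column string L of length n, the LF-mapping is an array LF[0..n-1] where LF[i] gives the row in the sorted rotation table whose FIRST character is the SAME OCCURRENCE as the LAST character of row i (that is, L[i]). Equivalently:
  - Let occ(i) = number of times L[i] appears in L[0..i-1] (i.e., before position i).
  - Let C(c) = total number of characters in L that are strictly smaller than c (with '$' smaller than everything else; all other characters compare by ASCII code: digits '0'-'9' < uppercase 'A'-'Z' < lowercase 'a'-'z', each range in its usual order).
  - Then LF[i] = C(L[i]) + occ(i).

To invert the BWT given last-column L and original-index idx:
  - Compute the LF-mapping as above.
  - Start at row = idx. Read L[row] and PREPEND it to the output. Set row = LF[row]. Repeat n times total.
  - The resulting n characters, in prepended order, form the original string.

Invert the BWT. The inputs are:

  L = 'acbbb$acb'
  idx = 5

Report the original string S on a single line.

Answer: bbbabcca$

Derivation:
LF mapping: 1 7 3 4 5 0 2 8 6
Walk LF starting at row 5, prepending L[row]:
  step 1: row=5, L[5]='$', prepend. Next row=LF[5]=0
  step 2: row=0, L[0]='a', prepend. Next row=LF[0]=1
  step 3: row=1, L[1]='c', prepend. Next row=LF[1]=7
  step 4: row=7, L[7]='c', prepend. Next row=LF[7]=8
  step 5: row=8, L[8]='b', prepend. Next row=LF[8]=6
  step 6: row=6, L[6]='a', prepend. Next row=LF[6]=2
  step 7: row=2, L[2]='b', prepend. Next row=LF[2]=3
  step 8: row=3, L[3]='b', prepend. Next row=LF[3]=4
  step 9: row=4, L[4]='b', prepend. Next row=LF[4]=5
Reversed output: bbbabcca$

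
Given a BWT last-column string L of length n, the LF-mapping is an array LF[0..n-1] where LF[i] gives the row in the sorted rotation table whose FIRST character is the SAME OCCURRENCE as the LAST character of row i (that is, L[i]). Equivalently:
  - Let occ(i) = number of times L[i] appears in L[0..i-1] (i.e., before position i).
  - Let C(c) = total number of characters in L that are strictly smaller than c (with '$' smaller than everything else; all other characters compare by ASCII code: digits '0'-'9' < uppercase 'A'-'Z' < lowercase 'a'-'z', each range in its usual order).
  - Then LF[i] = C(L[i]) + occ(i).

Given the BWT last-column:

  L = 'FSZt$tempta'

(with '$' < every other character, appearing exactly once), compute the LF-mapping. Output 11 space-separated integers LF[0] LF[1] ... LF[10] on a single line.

Char counts: '$':1, 'F':1, 'S':1, 'Z':1, 'a':1, 'e':1, 'm':1, 'p':1, 't':3
C (first-col start): C('$')=0, C('F')=1, C('S')=2, C('Z')=3, C('a')=4, C('e')=5, C('m')=6, C('p')=7, C('t')=8
L[0]='F': occ=0, LF[0]=C('F')+0=1+0=1
L[1]='S': occ=0, LF[1]=C('S')+0=2+0=2
L[2]='Z': occ=0, LF[2]=C('Z')+0=3+0=3
L[3]='t': occ=0, LF[3]=C('t')+0=8+0=8
L[4]='$': occ=0, LF[4]=C('$')+0=0+0=0
L[5]='t': occ=1, LF[5]=C('t')+1=8+1=9
L[6]='e': occ=0, LF[6]=C('e')+0=5+0=5
L[7]='m': occ=0, LF[7]=C('m')+0=6+0=6
L[8]='p': occ=0, LF[8]=C('p')+0=7+0=7
L[9]='t': occ=2, LF[9]=C('t')+2=8+2=10
L[10]='a': occ=0, LF[10]=C('a')+0=4+0=4

Answer: 1 2 3 8 0 9 5 6 7 10 4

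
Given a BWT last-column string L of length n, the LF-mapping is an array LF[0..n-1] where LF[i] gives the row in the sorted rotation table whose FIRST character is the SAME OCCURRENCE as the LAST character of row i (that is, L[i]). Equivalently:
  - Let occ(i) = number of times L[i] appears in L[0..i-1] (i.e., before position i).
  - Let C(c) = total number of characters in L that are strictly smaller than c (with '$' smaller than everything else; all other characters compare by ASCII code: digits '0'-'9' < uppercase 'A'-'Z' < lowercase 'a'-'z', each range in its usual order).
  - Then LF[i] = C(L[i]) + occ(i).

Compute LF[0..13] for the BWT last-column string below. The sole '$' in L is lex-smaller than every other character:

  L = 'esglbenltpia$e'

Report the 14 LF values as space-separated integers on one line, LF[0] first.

Char counts: '$':1, 'a':1, 'b':1, 'e':3, 'g':1, 'i':1, 'l':2, 'n':1, 'p':1, 's':1, 't':1
C (first-col start): C('$')=0, C('a')=1, C('b')=2, C('e')=3, C('g')=6, C('i')=7, C('l')=8, C('n')=10, C('p')=11, C('s')=12, C('t')=13
L[0]='e': occ=0, LF[0]=C('e')+0=3+0=3
L[1]='s': occ=0, LF[1]=C('s')+0=12+0=12
L[2]='g': occ=0, LF[2]=C('g')+0=6+0=6
L[3]='l': occ=0, LF[3]=C('l')+0=8+0=8
L[4]='b': occ=0, LF[4]=C('b')+0=2+0=2
L[5]='e': occ=1, LF[5]=C('e')+1=3+1=4
L[6]='n': occ=0, LF[6]=C('n')+0=10+0=10
L[7]='l': occ=1, LF[7]=C('l')+1=8+1=9
L[8]='t': occ=0, LF[8]=C('t')+0=13+0=13
L[9]='p': occ=0, LF[9]=C('p')+0=11+0=11
L[10]='i': occ=0, LF[10]=C('i')+0=7+0=7
L[11]='a': occ=0, LF[11]=C('a')+0=1+0=1
L[12]='$': occ=0, LF[12]=C('$')+0=0+0=0
L[13]='e': occ=2, LF[13]=C('e')+2=3+2=5

Answer: 3 12 6 8 2 4 10 9 13 11 7 1 0 5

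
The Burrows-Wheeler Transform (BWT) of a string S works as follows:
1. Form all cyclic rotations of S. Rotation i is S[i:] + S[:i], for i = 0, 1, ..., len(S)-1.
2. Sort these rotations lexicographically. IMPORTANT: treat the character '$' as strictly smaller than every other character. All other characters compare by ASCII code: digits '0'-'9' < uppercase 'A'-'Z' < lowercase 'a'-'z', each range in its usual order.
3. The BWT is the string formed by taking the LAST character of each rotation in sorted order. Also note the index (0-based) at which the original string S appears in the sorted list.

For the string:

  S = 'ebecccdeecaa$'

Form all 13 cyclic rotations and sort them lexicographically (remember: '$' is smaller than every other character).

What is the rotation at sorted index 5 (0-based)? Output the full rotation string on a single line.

All 13 rotations (rotation i = S[i:]+S[:i]):
  rot[0] = ebecccdeecaa$
  rot[1] = becccdeecaa$e
  rot[2] = ecccdeecaa$eb
  rot[3] = cccdeecaa$ebe
  rot[4] = ccdeecaa$ebec
  rot[5] = cdeecaa$ebecc
  rot[6] = deecaa$ebeccc
  rot[7] = eecaa$ebecccd
  rot[8] = ecaa$ebecccde
  rot[9] = caa$ebecccdee
  rot[10] = aa$ebecccdeec
  rot[11] = a$ebecccdeeca
  rot[12] = $ebecccdeecaa
Sorted (with $ < everything):
  sorted[0] = $ebecccdeecaa
  sorted[1] = a$ebecccdeeca
  sorted[2] = aa$ebecccdeec
  sorted[3] = becccdeecaa$e
  sorted[4] = caa$ebecccdee
  sorted[5] = cccdeecaa$ebe
  sorted[6] = ccdeecaa$ebec
  sorted[7] = cdeecaa$ebecc
  sorted[8] = deecaa$ebeccc
  sorted[9] = ebecccdeecaa$
  sorted[10] = ecaa$ebecccde
  sorted[11] = ecccdeecaa$eb
  sorted[12] = eecaa$ebecccd
sorted[5] = cccdeecaa$ebe

Answer: cccdeecaa$ebe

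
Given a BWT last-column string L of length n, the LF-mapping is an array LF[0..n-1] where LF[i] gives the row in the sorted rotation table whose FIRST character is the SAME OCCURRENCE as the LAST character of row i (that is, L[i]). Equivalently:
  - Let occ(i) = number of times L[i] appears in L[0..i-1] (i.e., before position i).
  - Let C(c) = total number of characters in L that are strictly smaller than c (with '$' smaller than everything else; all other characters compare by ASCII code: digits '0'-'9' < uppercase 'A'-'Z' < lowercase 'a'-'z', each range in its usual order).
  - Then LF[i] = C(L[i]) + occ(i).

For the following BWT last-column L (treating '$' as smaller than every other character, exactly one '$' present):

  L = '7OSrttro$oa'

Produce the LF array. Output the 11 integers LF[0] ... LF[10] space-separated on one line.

Answer: 1 2 3 7 9 10 8 5 0 6 4

Derivation:
Char counts: '$':1, '7':1, 'O':1, 'S':1, 'a':1, 'o':2, 'r':2, 't':2
C (first-col start): C('$')=0, C('7')=1, C('O')=2, C('S')=3, C('a')=4, C('o')=5, C('r')=7, C('t')=9
L[0]='7': occ=0, LF[0]=C('7')+0=1+0=1
L[1]='O': occ=0, LF[1]=C('O')+0=2+0=2
L[2]='S': occ=0, LF[2]=C('S')+0=3+0=3
L[3]='r': occ=0, LF[3]=C('r')+0=7+0=7
L[4]='t': occ=0, LF[4]=C('t')+0=9+0=9
L[5]='t': occ=1, LF[5]=C('t')+1=9+1=10
L[6]='r': occ=1, LF[6]=C('r')+1=7+1=8
L[7]='o': occ=0, LF[7]=C('o')+0=5+0=5
L[8]='$': occ=0, LF[8]=C('$')+0=0+0=0
L[9]='o': occ=1, LF[9]=C('o')+1=5+1=6
L[10]='a': occ=0, LF[10]=C('a')+0=4+0=4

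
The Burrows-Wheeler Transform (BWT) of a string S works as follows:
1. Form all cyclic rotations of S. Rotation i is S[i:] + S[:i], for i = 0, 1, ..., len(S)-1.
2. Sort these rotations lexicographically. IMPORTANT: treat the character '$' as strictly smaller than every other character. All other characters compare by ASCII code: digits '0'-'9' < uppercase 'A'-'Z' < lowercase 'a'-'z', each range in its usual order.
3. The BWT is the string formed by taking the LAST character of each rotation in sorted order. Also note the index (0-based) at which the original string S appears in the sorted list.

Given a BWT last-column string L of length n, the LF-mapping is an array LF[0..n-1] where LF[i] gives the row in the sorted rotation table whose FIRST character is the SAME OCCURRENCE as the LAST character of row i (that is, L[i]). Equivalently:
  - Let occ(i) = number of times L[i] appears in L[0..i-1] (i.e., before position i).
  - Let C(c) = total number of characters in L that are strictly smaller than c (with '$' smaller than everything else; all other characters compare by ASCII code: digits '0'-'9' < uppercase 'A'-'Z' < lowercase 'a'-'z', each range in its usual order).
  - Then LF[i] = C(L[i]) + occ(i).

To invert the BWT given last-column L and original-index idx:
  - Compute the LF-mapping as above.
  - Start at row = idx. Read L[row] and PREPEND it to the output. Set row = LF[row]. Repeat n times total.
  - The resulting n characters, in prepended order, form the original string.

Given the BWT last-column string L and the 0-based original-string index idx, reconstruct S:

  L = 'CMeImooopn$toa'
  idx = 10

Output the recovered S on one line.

Answer: onomatopoeIMC$

Derivation:
LF mapping: 1 3 5 2 6 8 9 10 12 7 0 13 11 4
Walk LF starting at row 10, prepending L[row]:
  step 1: row=10, L[10]='$', prepend. Next row=LF[10]=0
  step 2: row=0, L[0]='C', prepend. Next row=LF[0]=1
  step 3: row=1, L[1]='M', prepend. Next row=LF[1]=3
  step 4: row=3, L[3]='I', prepend. Next row=LF[3]=2
  step 5: row=2, L[2]='e', prepend. Next row=LF[2]=5
  step 6: row=5, L[5]='o', prepend. Next row=LF[5]=8
  step 7: row=8, L[8]='p', prepend. Next row=LF[8]=12
  step 8: row=12, L[12]='o', prepend. Next row=LF[12]=11
  step 9: row=11, L[11]='t', prepend. Next row=LF[11]=13
  step 10: row=13, L[13]='a', prepend. Next row=LF[13]=4
  step 11: row=4, L[4]='m', prepend. Next row=LF[4]=6
  step 12: row=6, L[6]='o', prepend. Next row=LF[6]=9
  step 13: row=9, L[9]='n', prepend. Next row=LF[9]=7
  step 14: row=7, L[7]='o', prepend. Next row=LF[7]=10
Reversed output: onomatopoeIMC$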